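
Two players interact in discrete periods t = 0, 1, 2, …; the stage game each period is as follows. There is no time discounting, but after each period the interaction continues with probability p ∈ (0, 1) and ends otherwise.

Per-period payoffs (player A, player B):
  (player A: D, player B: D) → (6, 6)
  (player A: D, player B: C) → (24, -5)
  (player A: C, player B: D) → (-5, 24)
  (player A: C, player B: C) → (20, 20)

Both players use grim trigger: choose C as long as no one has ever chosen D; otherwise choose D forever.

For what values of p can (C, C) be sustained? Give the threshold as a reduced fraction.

2/9

With no time discounting, the continuation probability p plays the role of the discount factor.
Grim-trigger IC: 20/(1−p) ≥ 24 + 6p/(1−p) ⇒ p ≥ (24−20)/(24−6) = 2/9.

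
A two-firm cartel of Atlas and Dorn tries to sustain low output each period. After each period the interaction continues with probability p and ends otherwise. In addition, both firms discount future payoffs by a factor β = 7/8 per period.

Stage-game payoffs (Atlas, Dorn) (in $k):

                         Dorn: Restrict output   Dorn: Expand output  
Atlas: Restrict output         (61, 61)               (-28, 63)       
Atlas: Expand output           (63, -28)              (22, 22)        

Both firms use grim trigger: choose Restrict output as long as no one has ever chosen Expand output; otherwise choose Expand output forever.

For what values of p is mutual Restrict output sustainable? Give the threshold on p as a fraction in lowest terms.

16/287

Expected continuation weight on next period's payoff is β·p = 7/8·p, which plays the role of the discount factor.
Cooperation requires 7/8·p ≥ (63−61)/(63−22) = 2/41, hence p ≥ 16/287.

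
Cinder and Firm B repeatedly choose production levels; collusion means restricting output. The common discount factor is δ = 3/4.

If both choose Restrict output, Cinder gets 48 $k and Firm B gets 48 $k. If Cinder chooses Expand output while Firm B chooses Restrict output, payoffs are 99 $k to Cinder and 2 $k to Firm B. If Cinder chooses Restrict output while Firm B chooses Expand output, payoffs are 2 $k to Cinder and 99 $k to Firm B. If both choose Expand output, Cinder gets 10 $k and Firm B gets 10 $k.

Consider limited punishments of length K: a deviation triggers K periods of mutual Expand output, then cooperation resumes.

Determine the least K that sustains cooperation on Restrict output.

3

IC: δ(1−δ^K)/(1−δ) ≥ (99−48)/(48−10) = 51/38.
With δ = 3/4: need 1 − δ^K ≥ 51/38·(1−3/4)/(3/4), i.e. δ^K ≤ 0.5526.
Since (3/4)^2 = 0.5625 and (3/4)^3 = 0.4219, the smallest such K is 3.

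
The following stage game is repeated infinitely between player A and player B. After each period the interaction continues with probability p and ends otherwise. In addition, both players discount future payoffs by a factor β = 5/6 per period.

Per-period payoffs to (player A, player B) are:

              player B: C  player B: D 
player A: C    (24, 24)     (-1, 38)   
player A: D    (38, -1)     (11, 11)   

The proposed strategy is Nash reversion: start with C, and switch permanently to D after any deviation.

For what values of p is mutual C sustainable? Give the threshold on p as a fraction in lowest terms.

With continuation probability p and discount β, the effective per-period discount factor is βp.
Grim-trigger IC: βp ≥ (38−24)/(38−11) = 14/27.
So p ≥ (14/27)/(5/6) = 28/45.

28/45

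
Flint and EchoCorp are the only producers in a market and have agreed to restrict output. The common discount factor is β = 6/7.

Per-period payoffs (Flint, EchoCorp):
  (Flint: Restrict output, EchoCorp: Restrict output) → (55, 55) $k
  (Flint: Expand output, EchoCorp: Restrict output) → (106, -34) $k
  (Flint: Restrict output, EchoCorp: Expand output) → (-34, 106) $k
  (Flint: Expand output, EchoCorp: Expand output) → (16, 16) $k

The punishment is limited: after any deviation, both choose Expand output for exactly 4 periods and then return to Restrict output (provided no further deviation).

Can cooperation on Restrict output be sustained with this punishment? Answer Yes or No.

Yes

A one-shot deviation gives 106 now, then 16 for 4 periods, then back to 55.
Gain from deviating: (106−55) today; loss: (55−16) in each of the next 4 periods.
No-deviation condition: (55−16)(β+…+β^4) ≥ 106−55, i.e. β+…+β^4 ≥ 17/13.
At β = 6/7: β+…+β^4 = 2.7613 ≥ 1.3077.
So cooperation is sustainable.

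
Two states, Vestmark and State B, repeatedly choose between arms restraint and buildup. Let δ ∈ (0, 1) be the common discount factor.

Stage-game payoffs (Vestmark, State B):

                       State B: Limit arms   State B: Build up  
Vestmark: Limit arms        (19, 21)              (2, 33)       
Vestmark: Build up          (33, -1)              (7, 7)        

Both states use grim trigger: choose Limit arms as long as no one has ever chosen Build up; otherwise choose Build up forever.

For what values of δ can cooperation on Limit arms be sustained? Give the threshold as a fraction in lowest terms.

Vestmark: cooperation gives 19 each period; deviation gives 33 once then 7 forever.
  19/(1−δ) ≥ 33 + 7δ/(1−δ) ⇒ δ ≥ 14/26 = 7/13.
State B: cooperation gives 21 each period; deviation gives 33 once then 7 forever.
  δ ≥ 12/26 = 6/13.
Both must hold, so the binding constraint is Vestmark's: δ ≥ 7/13.

7/13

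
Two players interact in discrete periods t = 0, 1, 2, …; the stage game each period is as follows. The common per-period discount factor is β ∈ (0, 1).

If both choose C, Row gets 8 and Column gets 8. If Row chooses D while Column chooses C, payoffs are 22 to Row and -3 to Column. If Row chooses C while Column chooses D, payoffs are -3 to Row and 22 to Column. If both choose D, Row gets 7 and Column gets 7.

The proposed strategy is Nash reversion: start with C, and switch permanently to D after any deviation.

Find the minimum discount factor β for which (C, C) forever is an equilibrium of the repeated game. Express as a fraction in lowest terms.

8/(1−β) ≥ 22 + 7β/(1−β)
8 ≥ 22 − 15β
β ≥ 14/15.

14/15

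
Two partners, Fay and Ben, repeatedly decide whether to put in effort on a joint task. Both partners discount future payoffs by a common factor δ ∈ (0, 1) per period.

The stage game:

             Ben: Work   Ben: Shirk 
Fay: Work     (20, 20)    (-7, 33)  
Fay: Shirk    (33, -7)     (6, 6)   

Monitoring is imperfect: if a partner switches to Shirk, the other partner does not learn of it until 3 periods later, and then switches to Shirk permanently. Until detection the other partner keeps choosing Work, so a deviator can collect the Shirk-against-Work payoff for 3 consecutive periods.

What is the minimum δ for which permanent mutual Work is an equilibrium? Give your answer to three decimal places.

Deviating for the 3 undetected periods gains 33−20 = 13 per period over cooperation, then loses 20−6 = 14 per period forever once punishment starts.
Gain: 13(1 + δ + … + δ^2); loss: 14·δ^3/(1−δ).
No profitable deviation ⇔ 13(1−δ^3) ≤ 14·δ^3, i.e. δ^3 ≥ 13/(13+14) = 13/27.
Hence δ ≥ (13/27)^(1/3) ≈ 0.784.

0.784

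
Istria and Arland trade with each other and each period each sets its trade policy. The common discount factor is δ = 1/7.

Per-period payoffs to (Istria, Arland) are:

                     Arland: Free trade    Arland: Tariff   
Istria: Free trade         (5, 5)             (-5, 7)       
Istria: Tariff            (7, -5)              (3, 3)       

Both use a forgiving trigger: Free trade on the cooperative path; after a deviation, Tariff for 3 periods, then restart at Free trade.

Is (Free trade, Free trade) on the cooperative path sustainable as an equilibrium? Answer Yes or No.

A one-shot deviation gives 7 now, then 3 for 3 periods, then back to 5.
Gain from deviating: (7−5) today; loss: (5−3) in each of the next 3 periods.
No-deviation condition: (5−3)(δ+…+δ^3) ≥ 7−5, i.e. δ+…+δ^3 ≥ 1.
At δ = 1/7: δ+…+δ^3 = 0.1662 < 1.0000.
So cooperation is not sustainable.

No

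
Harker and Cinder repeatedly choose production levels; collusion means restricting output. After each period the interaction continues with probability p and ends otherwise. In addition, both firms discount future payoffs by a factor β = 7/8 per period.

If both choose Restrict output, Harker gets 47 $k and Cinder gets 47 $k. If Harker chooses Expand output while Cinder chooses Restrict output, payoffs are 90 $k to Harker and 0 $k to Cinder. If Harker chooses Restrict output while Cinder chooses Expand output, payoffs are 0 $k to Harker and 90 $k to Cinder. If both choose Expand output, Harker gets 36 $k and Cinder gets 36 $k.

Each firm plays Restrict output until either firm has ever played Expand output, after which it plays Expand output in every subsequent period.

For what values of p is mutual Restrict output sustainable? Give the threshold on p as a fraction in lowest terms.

172/189

Expected continuation weight on next period's payoff is β·p = 7/8·p, which plays the role of the discount factor.
Cooperation requires 7/8·p ≥ (90−47)/(90−36) = 43/54, hence p ≥ 172/189.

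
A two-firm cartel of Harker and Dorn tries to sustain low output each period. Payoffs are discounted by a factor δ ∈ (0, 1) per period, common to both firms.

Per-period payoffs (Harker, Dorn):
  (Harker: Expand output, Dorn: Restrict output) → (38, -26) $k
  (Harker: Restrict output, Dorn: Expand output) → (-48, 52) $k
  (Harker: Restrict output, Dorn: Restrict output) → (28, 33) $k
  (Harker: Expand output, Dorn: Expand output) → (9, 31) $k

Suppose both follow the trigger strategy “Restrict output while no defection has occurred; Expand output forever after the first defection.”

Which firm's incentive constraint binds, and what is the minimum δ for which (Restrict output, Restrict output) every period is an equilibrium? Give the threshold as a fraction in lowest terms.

Dorn; δ ≥ 19/21

For Harker: deviation gain 38−28 = 10, per-period punishment loss 28−9 = 19. IC gives δ ≥ 10/29.
For Dorn: gain 19, loss 2 per period, so δ ≥ 19/21.
The tighter constraint is Dorn's, so cooperation needs δ ≥ 19/21.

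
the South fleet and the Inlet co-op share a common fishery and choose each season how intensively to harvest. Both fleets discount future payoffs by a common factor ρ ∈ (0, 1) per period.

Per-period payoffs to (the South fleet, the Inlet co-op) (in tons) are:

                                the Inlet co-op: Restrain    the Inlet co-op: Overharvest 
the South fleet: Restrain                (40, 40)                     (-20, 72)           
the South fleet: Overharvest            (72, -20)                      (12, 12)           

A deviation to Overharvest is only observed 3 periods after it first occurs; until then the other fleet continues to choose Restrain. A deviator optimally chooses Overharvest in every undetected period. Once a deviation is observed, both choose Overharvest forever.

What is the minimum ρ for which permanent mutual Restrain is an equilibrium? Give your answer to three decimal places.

A deviator earns 72 for 3 periods, then 12 forever; cooperating earns 40 forever. Multiplying the IC by (1−ρ):
40 ≥ 72(1−ρ^3) + 12ρ^3, so 60·ρ^3 ≥ 32 and ρ^3 ≥ 8/15.
ρ ≥ (8/15)^(1/3) ≈ 0.811.

0.811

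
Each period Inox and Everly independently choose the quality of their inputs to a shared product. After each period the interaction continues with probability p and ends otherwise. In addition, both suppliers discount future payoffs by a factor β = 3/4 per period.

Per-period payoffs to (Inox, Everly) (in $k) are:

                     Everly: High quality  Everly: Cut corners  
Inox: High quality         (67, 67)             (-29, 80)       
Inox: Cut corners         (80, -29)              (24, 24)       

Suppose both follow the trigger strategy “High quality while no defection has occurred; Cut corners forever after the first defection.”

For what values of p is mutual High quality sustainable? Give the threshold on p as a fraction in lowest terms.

With continuation probability p and discount β, the effective per-period discount factor is βp.
Grim-trigger IC: βp ≥ (80−67)/(80−24) = 13/56.
So p ≥ (13/56)/(3/4) = 13/42.

13/42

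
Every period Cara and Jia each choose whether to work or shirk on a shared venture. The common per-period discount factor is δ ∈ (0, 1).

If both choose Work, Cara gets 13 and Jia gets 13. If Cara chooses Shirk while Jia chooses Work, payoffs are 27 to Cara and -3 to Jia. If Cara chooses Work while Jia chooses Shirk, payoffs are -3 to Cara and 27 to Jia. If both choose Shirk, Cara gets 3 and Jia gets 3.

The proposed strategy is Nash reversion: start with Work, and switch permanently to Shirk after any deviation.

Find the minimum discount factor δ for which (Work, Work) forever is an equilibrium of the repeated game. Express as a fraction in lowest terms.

Under grim trigger the critical discount factor is (T−C)/(T−P) with T = 27, C = 13, P = 3.
δ* = (27−13)/(27−3) = 14/24 = 7/12.

7/12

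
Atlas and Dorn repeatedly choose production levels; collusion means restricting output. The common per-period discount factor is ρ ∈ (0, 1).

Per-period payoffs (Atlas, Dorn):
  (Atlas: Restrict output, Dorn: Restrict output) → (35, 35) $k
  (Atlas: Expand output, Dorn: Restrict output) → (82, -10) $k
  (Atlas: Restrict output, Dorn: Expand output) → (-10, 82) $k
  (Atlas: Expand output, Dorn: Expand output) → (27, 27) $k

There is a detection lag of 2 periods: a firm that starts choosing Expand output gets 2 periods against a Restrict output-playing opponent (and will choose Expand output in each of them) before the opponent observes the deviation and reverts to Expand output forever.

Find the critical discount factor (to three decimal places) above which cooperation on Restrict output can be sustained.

Deviating for the 2 undetected periods gains 82−35 = 47 per period over cooperation, then loses 35−27 = 8 per period forever once punishment starts.
Gain: 47(1 + ρ + … + ρ^1); loss: 8·ρ^2/(1−ρ).
No profitable deviation ⇔ 47(1−ρ^2) ≤ 8·ρ^2, i.e. ρ^2 ≥ 47/(47+8) = 47/55.
Hence ρ ≥ (47/55)^(1/2) ≈ 0.924.

0.924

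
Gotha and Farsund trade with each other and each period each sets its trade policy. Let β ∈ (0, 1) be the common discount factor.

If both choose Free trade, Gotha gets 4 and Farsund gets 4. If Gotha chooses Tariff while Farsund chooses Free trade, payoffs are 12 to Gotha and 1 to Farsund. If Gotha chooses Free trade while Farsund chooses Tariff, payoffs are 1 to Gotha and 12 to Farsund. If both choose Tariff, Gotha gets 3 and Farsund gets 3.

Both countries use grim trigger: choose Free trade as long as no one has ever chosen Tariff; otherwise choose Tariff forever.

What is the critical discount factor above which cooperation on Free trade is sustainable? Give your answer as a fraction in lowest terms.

Cooperation forever yields 4 each period: 4/(1−β).
Deviating yields 12 once, then 3 forever: 12 + 3β/(1−β).
No profitable deviation requires 4/(1−β) ≥ 12 + 3β/(1−β).
Multiplying by (1−β): 4 ≥ 12(1−β) + 3β = 12 − 9β.
So 9β ≥ 8, i.e. β ≥ 8/9.

8/9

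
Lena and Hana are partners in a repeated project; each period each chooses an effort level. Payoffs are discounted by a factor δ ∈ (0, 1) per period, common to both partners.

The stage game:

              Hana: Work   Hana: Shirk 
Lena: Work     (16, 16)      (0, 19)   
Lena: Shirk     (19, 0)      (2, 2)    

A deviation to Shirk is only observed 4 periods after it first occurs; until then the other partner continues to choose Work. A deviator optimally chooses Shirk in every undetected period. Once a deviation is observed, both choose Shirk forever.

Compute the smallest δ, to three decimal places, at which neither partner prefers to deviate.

A deviator earns 19 for 4 periods, then 2 forever; cooperating earns 16 forever. Multiplying the IC by (1−δ):
16 ≥ 19(1−δ^4) + 2δ^4, so 17·δ^4 ≥ 3 and δ^4 ≥ 3/17.
δ ≥ (3/17)^(1/4) ≈ 0.648.

0.648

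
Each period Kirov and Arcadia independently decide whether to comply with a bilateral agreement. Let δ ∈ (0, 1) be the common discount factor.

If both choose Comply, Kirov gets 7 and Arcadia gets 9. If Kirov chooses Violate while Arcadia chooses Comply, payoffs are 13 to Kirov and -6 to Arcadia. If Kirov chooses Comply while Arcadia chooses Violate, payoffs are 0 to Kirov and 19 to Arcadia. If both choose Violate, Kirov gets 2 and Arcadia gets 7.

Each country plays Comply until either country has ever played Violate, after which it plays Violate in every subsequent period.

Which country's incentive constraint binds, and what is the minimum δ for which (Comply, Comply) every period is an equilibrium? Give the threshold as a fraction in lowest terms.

Arcadia; δ ≥ 5/6

For Kirov: deviation gain 13−7 = 6, per-period punishment loss 7−2 = 5. IC gives δ ≥ 6/11.
For Arcadia: gain 10, loss 2 per period, so δ ≥ 10/12 = 5/6.
The tighter constraint is Arcadia's, so cooperation needs δ ≥ 5/6.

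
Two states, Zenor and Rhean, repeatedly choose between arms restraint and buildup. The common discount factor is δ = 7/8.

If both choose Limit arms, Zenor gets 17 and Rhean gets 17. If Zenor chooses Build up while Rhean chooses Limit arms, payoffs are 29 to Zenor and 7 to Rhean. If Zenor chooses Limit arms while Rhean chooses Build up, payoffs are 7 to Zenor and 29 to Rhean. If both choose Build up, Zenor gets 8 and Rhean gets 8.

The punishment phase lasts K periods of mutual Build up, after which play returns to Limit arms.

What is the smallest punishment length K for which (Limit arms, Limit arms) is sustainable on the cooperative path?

IC: δ(1−δ^K)/(1−δ) ≥ (29−17)/(17−8) = 4/3.
With δ = 7/8: need 1 − δ^K ≥ 4/3·(1−7/8)/(7/8), i.e. δ^K ≤ 0.8095.
Since (7/8)^1 = 0.8750 and (7/8)^2 = 0.7656, the smallest such K is 2.

2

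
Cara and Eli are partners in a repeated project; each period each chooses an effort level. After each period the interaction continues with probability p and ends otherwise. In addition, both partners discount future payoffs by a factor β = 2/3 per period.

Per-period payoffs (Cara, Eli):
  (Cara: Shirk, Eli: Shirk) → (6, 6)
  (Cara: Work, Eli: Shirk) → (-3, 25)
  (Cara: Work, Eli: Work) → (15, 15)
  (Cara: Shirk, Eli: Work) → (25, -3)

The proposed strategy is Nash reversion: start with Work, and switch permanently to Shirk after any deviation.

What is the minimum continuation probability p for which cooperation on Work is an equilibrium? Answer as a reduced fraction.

15/19

Expected continuation weight on next period's payoff is β·p = 2/3·p, which plays the role of the discount factor.
Cooperation requires 2/3·p ≥ (25−15)/(25−6) = 10/19, hence p ≥ 15/19.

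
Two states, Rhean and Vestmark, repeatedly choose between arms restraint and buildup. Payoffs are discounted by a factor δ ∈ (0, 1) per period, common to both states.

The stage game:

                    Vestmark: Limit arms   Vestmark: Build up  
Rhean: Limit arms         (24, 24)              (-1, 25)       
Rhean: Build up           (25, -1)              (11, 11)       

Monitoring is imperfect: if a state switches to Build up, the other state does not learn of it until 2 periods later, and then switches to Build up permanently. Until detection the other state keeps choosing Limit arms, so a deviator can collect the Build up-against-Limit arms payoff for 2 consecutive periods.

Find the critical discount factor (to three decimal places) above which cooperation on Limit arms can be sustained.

Deviating for the 2 undetected periods gains 25−24 = 1 per period over cooperation, then loses 24−11 = 13 per period forever once punishment starts.
Gain: 1(1 + δ + … + δ^1); loss: 13·δ^2/(1−δ).
No profitable deviation ⇔ 1(1−δ^2) ≤ 13·δ^2, i.e. δ^2 ≥ 1/(1+13) = 1/14.
Hence δ ≥ (1/14)^(1/2) ≈ 0.267.

0.267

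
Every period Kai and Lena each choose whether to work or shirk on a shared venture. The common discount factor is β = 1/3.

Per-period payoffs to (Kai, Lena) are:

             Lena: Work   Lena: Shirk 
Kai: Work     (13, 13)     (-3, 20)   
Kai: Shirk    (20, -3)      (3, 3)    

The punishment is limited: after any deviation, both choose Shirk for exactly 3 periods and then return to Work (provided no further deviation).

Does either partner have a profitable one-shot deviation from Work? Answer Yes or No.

Yes

A one-shot deviation gives 20 now, then 3 for 3 periods, then back to 13.
Gain from deviating: (20−13) today; loss: (13−3) in each of the next 3 periods.
No-deviation condition: (13−3)(β+…+β^3) ≥ 20−13, i.e. β+…+β^3 ≥ 7/10.
At β = 1/3: β+…+β^3 = 0.4815 < 0.7000.
So cooperation is not sustainable.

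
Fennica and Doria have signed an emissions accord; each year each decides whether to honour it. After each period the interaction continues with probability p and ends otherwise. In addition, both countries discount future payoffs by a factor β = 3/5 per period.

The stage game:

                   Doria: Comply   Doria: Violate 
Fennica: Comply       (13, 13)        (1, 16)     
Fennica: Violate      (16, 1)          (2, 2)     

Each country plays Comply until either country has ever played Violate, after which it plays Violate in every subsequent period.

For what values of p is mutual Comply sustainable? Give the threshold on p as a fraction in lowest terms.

5/14

Expected continuation weight on next period's payoff is β·p = 3/5·p, which plays the role of the discount factor.
Cooperation requires 3/5·p ≥ (16−13)/(16−2) = 3/14, hence p ≥ 5/14.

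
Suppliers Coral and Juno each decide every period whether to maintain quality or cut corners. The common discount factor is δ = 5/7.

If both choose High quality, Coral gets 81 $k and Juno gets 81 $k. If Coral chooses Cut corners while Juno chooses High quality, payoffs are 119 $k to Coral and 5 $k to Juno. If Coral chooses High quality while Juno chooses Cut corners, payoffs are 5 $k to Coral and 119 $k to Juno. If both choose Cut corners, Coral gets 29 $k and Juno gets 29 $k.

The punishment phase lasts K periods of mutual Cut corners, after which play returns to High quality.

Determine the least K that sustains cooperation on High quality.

No profitable deviation requires (81−29)(δ+…+δ^K) ≥ 119−81, i.e. δ+…+δ^K ≥ 19/26 ≈ 0.7308.
With δ = 5/7, the partial sums are K=1: 0.7143, K=2: 1.2245.
K = 2 is the first length at which the sum reaches 0.7308.

2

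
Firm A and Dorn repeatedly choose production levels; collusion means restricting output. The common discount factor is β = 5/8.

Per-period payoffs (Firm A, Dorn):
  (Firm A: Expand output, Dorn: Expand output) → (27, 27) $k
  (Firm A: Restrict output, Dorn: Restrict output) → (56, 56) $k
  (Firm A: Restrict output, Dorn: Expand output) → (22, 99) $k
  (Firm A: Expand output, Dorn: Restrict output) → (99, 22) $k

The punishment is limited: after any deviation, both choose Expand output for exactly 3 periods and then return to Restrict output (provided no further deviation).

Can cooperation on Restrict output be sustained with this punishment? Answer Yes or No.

No

Comparing payoff streams over the 4 periods until play realigns: cooperate → 56(1+β+…+β^3); deviate → 99 + 27(β+…+β^3).
Cooperation is sustained iff (56−27)(β+…+β^3) ≥ 99−56.
β+…+β^3 = 5/8·(1−(5/8)^3)/(1−5/8) = 1.2598, and (99−56)/(56−27) = 1.4828.
1.2598 < 1.4828, so cooperation is not sustainable.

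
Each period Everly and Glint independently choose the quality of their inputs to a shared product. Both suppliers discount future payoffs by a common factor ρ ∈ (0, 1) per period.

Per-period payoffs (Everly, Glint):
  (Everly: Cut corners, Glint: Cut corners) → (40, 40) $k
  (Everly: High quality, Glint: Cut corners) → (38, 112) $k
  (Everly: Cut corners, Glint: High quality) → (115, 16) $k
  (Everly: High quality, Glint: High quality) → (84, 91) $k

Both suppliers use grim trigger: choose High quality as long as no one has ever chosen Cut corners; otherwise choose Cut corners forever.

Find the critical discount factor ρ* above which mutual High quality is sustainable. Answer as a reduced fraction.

31/75

For Everly: deviation gain 115−84 = 31, per-period punishment loss 84−40 = 44. IC gives ρ ≥ 31/75.
For Glint: gain 21, loss 51 per period, so ρ ≥ 21/72 = 7/24.
The tighter constraint is Everly's, so cooperation needs ρ ≥ 31/75.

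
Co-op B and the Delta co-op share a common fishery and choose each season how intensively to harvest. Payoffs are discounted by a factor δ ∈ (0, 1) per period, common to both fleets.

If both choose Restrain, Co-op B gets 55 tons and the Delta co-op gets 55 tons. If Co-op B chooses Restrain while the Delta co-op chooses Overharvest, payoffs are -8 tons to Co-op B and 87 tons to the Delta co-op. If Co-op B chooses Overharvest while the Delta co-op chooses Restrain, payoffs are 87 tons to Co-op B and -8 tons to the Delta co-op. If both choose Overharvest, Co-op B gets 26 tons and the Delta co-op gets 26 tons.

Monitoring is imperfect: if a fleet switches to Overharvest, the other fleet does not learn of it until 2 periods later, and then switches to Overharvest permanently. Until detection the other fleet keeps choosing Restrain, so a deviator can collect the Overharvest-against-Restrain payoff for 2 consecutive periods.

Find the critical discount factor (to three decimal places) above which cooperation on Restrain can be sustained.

A deviator earns 87 for 2 periods, then 26 forever; cooperating earns 55 forever. Multiplying the IC by (1−δ):
55 ≥ 87(1−δ^2) + 26δ^2, so 61·δ^2 ≥ 32 and δ^2 ≥ 32/61.
δ ≥ (32/61)^(1/2) ≈ 0.724.

0.724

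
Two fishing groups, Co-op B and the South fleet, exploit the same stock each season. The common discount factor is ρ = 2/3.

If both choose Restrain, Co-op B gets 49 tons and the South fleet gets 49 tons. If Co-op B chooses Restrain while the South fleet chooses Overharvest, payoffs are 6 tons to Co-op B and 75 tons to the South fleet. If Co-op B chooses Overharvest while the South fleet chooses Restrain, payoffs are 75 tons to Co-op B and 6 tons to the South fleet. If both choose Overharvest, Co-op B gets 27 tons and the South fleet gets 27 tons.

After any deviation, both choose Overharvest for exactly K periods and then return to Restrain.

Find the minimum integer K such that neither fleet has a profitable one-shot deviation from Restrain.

3

IC: ρ(1−ρ^K)/(1−ρ) ≥ (75−49)/(49−27) = 13/11.
With ρ = 2/3: need 1 − ρ^K ≥ 13/11·(1−2/3)/(2/3), i.e. ρ^K ≤ 0.4091.
Since (2/3)^2 = 0.4444 and (2/3)^3 = 0.2963, the smallest such K is 3.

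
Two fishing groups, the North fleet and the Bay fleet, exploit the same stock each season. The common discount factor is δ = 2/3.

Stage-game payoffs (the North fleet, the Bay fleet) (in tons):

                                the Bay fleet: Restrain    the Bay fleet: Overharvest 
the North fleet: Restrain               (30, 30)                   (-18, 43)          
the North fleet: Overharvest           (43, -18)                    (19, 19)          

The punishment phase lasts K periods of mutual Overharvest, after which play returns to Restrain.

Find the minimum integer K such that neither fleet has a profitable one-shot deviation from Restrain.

3

Need Σ_{k=1}^{K} δ^k ≥ (43−30)/(30−19) = 1.1818 at δ = 2/3.
At K = 2 the sum is 1.1111 < 1.1818; at K = 3 it is 1.4074 ≥ 1.1818.
So the minimum punishment length is K = 3.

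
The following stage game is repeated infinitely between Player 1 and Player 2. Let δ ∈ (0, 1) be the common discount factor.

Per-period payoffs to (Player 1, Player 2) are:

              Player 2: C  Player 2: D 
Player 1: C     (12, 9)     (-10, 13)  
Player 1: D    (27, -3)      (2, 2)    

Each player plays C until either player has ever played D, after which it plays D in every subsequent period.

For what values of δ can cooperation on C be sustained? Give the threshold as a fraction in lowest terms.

3/5

For Player 1: deviation gain 27−12 = 15, per-period punishment loss 12−2 = 10. IC gives δ ≥ 15/25 = 3/5.
For Player 2: gain 4, loss 7 per period, so δ ≥ 4/11.
The tighter constraint is Player 1's, so cooperation needs δ ≥ 3/5.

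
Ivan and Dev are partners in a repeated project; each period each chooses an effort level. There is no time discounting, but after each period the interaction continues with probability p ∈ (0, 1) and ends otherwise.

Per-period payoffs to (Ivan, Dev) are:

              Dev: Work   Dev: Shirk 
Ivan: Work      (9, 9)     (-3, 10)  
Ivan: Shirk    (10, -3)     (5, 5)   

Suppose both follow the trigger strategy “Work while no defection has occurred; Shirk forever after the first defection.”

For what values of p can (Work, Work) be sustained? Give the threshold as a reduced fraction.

With no time discounting, the continuation probability p plays the role of the discount factor.
Grim-trigger IC: 9/(1−p) ≥ 10 + 5p/(1−p) ⇒ p ≥ (10−9)/(10−5) = 1/5.

1/5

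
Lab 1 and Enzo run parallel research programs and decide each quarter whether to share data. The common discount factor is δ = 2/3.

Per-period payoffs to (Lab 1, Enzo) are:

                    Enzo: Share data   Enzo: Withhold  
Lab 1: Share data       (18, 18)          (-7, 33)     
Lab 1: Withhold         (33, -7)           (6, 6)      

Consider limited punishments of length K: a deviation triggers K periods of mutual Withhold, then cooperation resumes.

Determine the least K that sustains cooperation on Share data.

3

IC: δ(1−δ^K)/(1−δ) ≥ (33−18)/(18−6) = 5/4.
With δ = 2/3: need 1 − δ^K ≥ 5/4·(1−2/3)/(2/3), i.e. δ^K ≤ 0.3750.
Since (2/3)^2 = 0.4444 and (2/3)^3 = 0.2963, the smallest such K is 3.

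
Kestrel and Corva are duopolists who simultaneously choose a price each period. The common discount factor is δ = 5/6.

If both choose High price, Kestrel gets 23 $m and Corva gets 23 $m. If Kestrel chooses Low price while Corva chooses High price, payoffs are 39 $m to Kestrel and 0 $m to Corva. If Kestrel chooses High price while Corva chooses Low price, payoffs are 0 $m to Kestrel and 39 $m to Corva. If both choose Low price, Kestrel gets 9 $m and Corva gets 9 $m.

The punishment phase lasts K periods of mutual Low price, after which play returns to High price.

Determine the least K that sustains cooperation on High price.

No profitable deviation requires (23−9)(δ+…+δ^K) ≥ 39−23, i.e. δ+…+δ^K ≥ 8/7 ≈ 1.1429.
With δ = 5/6, the partial sums are K=1: 0.8333, K=2: 1.5278.
K = 2 is the first length at which the sum reaches 1.1429.

2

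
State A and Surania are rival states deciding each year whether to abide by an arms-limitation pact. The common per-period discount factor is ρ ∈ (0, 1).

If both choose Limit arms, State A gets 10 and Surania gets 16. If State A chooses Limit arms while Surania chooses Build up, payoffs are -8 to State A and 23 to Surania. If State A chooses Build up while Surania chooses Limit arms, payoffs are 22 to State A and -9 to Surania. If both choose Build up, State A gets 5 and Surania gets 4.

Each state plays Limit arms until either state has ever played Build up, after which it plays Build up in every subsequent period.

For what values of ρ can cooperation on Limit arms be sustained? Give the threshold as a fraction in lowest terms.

For State A: deviation gain 22−10 = 12, per-period punishment loss 10−5 = 5. IC gives ρ ≥ 12/17.
For Surania: gain 7, loss 12 per period, so ρ ≥ 7/19.
The tighter constraint is State A's, so cooperation needs ρ ≥ 12/17.

12/17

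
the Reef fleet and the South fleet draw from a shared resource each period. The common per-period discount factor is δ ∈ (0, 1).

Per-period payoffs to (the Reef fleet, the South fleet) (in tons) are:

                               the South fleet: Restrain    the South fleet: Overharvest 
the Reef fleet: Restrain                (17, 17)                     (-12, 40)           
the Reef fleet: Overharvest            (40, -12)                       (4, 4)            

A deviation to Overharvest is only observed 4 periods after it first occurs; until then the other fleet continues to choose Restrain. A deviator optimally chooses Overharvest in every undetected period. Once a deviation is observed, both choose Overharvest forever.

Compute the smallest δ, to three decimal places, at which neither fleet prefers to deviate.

0.894

A deviator earns 40 for 4 periods, then 4 forever; cooperating earns 17 forever. Multiplying the IC by (1−δ):
17 ≥ 40(1−δ^4) + 4δ^4, so 36·δ^4 ≥ 23 and δ^4 ≥ 23/36.
δ ≥ (23/36)^(1/4) ≈ 0.894.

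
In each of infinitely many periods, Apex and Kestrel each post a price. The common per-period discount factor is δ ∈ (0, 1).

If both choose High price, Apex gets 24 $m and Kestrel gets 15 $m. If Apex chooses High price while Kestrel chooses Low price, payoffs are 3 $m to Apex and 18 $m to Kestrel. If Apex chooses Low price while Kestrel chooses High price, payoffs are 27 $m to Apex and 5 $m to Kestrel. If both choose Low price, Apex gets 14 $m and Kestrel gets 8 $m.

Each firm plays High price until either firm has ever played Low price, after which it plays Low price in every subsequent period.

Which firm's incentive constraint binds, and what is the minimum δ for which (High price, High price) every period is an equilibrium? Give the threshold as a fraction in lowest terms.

Apex's threshold: (27−24)/(27−14) = 3/13.
Kestrel's threshold: (18−15)/(18−8) = 3/10.
3/13 < 3/10, so Kestrel binds and δ* = 3/10.

Kestrel; δ ≥ 3/10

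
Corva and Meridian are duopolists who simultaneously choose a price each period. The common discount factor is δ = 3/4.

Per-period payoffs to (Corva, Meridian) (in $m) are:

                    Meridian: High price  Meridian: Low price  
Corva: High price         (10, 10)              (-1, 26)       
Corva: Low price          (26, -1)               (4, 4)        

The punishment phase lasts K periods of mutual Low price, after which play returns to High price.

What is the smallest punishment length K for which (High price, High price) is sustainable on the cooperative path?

Need Σ_{k=1}^{K} δ^k ≥ (26−10)/(10−4) = 2.6667 at δ = 3/4.
At K = 7 the sum is 2.5995 < 2.6667; at K = 8 it is 2.6997 ≥ 2.6667.
So the minimum punishment length is K = 8.

8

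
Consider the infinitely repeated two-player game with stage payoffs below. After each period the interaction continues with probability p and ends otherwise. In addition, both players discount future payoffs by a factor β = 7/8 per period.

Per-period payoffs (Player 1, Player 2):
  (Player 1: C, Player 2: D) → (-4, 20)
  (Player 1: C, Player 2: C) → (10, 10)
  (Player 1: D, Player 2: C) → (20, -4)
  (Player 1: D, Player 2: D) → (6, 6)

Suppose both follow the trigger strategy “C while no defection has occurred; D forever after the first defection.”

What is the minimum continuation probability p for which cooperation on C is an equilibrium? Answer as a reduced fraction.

40/49

Expected continuation weight on next period's payoff is β·p = 7/8·p, which plays the role of the discount factor.
Cooperation requires 7/8·p ≥ (20−10)/(20−6) = 5/7, hence p ≥ 40/49.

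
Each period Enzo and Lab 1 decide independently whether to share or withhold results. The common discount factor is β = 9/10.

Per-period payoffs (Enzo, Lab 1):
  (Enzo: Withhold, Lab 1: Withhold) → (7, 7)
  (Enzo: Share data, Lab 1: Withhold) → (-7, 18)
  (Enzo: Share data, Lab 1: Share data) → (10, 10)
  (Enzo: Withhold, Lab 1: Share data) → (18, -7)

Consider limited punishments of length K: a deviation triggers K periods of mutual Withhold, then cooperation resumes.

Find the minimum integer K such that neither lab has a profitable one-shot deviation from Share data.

4

IC: β(1−β^K)/(1−β) ≥ (18−10)/(10−7) = 8/3.
With β = 9/10: need 1 − β^K ≥ 8/3·(1−9/10)/(9/10), i.e. β^K ≤ 0.7037.
Since (9/10)^3 = 0.7290 and (9/10)^4 = 0.6561, the smallest such K is 4.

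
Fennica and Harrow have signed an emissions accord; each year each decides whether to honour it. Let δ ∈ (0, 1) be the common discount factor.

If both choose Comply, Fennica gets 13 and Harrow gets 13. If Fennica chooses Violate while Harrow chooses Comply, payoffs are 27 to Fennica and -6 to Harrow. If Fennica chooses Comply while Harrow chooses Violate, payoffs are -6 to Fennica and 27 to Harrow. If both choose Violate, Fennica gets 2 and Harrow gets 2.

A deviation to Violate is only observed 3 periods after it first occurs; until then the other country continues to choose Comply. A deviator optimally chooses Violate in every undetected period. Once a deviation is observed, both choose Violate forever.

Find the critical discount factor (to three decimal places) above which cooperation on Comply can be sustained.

Deviating for the 3 undetected periods gains 27−13 = 14 per period over cooperation, then loses 13−2 = 11 per period forever once punishment starts.
Gain: 14(1 + δ + … + δ^2); loss: 11·δ^3/(1−δ).
No profitable deviation ⇔ 14(1−δ^3) ≤ 11·δ^3, i.e. δ^3 ≥ 14/(14+11) = 14/25.
Hence δ ≥ (14/25)^(1/3) ≈ 0.824.

0.824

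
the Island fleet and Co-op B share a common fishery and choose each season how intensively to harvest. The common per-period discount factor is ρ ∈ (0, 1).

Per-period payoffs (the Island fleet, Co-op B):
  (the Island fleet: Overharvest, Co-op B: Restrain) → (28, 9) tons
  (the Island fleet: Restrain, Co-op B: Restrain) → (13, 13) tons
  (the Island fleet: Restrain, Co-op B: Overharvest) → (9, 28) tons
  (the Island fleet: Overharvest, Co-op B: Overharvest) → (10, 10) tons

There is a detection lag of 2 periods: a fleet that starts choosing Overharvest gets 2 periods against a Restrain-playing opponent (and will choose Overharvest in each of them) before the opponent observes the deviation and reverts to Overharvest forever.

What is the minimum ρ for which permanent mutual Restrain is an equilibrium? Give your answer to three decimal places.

0.913

Deviating for the 2 undetected periods gains 28−13 = 15 per period over cooperation, then loses 13−10 = 3 per period forever once punishment starts.
Gain: 15(1 + ρ + … + ρ^1); loss: 3·ρ^2/(1−ρ).
No profitable deviation ⇔ 15(1−ρ^2) ≤ 3·ρ^2, i.e. ρ^2 ≥ 15/(15+3) = 5/6.
Hence ρ ≥ (5/6)^(1/2) ≈ 0.913.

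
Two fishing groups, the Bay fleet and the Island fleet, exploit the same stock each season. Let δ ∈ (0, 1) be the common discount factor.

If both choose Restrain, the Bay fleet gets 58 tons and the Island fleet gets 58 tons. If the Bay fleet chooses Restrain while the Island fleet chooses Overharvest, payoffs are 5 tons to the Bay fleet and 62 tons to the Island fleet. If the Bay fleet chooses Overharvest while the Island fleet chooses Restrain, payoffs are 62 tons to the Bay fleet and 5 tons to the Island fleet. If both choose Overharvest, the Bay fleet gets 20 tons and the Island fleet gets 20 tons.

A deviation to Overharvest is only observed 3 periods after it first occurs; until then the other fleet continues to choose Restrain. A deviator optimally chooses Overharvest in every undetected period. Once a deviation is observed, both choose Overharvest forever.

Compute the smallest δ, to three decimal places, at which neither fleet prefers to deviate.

0.457

The best deviation is to choose Overharvest for all 3 undetected periods, earning 62 each, then 20 forever once detected.
Deviation value: 62(1−δ^3)/(1−δ) + 20δ^3/(1−δ); cooperation value: 58/(1−δ).
IC: 58 ≥ 62(1−δ^3) + 20δ^3 = 62 − 42δ^3.
So δ^3 ≥ 4/42 = 2/21, giving δ ≥ (2/21)^(1/3) ≈ 0.457.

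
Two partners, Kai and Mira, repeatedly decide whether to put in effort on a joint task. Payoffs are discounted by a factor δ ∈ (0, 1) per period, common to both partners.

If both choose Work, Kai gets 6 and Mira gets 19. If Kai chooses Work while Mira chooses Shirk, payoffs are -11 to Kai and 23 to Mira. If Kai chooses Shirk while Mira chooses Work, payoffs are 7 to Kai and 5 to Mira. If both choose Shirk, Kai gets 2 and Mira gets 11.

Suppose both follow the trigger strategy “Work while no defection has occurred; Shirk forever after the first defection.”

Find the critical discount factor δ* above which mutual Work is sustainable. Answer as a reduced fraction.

1/3

Kai's threshold: (7−6)/(7−2) = 1/5.
Mira's threshold: (23−19)/(23−11) = 1/3.
1/5 < 1/3, so Mira binds and δ* = 1/3.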